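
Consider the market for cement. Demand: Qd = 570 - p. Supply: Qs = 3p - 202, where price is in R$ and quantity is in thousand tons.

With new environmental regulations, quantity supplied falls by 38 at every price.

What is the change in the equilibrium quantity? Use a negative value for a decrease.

Initially, 570 - p = 3p - 202, so 772 = 4p and p = 193, Q = 377.
The new curves are Qd = 570 - p (demand) and Qs = 3p - 240 (supply).
Setting them equal: 570 - p = 3p - 240 → 810 = 4p, so p = 202.5 and Q = 367.5.
ΔQ = 367.5 − 377 = -9.5.

-9.5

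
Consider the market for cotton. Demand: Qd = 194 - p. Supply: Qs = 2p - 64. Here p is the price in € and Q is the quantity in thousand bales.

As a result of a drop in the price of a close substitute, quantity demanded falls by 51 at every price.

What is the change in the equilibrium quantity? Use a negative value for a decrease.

-34

Solve the original market: 194 - p = 2p - 64, hence p = 86 and Q = 108.
The shock moves the curves to Qd = 143 - p and Qs = 2p - 64.
Clearing the new market: 143 - p = 2p - 64, so p = 69 and Q = 74.
ΔQ = 74 − 108 = -34.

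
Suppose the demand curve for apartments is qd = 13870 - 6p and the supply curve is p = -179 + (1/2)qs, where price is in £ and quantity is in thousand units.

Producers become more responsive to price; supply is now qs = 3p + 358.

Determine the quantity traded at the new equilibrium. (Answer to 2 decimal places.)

Before the shock: 13870 - 6p = 2p + 358 ⇒ 13512 = 8p ⇒ p = 1689, q = 3736.
After the shift, demand is qd = 13870 - 6p and supply is qs = 3p + 358.
Equate the new curves: 13870 - 6p = 3p + 358, giving 13512 = 9p, p = 4504/3 ≈ 1501.3333, q = 4862.

4862.00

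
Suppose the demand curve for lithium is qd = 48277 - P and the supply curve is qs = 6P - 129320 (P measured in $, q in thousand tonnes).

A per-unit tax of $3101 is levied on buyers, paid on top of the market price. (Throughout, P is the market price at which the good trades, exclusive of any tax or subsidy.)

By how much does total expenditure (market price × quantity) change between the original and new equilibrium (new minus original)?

Solve the original market: 48277 - P = 6P - 129320, hence P = 25371 and q = 22906.
Since buyers pay the price plus the tax, the effective demand curve becomes qd = 45176 - P.
Clearing the new market: 45176 - P = 6P - 129320, so P = 24928 and q = 20248.
Expenditure moves from 25371×22906 = 581148126 to 24928×20248 = 504742144; change = -76405982.

-76405982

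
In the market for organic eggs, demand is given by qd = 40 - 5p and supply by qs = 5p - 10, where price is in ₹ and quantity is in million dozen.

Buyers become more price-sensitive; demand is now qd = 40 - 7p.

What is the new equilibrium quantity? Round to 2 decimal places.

Solve the original market: 40 - 5p = 5p - 10, hence p = 5 and q = 15.
After the shift, demand is qd = 40 - 7p and supply is qs = 5p - 10.
Equate the new curves: 40 - 7p = 5p - 10, giving 50 = 12p, p = 25/6 ≈ 4.1667, q = 65/6 ≈ 10.8333.

10.83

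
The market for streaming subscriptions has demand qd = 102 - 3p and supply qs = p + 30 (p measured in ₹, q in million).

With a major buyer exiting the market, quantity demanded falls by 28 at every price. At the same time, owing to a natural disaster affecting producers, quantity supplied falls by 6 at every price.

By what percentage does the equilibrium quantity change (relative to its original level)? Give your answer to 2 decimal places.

Initially, 102 - 3p = p + 30, so 72 = 4p and p = 18, q = 48.
The new curves are qd = 74 - 3p (demand) and qs = p + 24 (supply).
Equate the new curves: 74 - 3p = p + 24, giving 50 = 4p, p = 12.5, q = 36.5.
%Δq = (36.5 − 48) / 48 × 100 = -23.96%.

-23.96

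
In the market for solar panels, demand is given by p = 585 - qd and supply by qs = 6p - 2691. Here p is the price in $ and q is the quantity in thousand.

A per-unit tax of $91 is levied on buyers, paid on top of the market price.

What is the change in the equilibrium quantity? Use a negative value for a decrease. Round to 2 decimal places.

-78.00

Original equilibrium: 585 - p = 6p - 2691 gives 3276 = 7p, so p = 468 and q = 117.
Since buyers pay the price plus the tax, the effective demand curve becomes qd = 494 - p.
Setting them equal: 494 - p = 6p - 2691 → 3185 = 7p, so p = 455 and q = 39.
Δq = 39 − 117 = -78.00.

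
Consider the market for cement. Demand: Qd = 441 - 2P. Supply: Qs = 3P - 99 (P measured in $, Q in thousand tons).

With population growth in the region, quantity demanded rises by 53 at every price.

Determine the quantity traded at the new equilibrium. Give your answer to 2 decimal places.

256.80

Before the shock: 441 - 2P = 3P - 99 ⇒ 540 = 5P ⇒ P = 108, Q = 225.
The shock moves the curves to Qd = 494 - 2P and Qs = 3P - 99.
New equilibrium: 494 - 2P = 3P - 99 ⇒ 593 = 5P ⇒ P = 118.6, Q = 256.8.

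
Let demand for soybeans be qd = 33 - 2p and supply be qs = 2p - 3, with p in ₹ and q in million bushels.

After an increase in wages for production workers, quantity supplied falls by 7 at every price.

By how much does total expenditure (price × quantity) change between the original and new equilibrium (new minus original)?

-11.375

Before the shock: 33 - 2p = 2p - 3 ⇒ 36 = 4p ⇒ p = 9, q = 15.
With the change applied: demand qd = 33 - 2p, supply qs = 2p - 10.
New equilibrium: 33 - 2p = 2p - 10 ⇒ 43 = 4p ⇒ p = 10.75, q = 11.5.
Expenditure moves from 9×15 = 135 to 10.75×11.5 = 123.625; change = -11.375.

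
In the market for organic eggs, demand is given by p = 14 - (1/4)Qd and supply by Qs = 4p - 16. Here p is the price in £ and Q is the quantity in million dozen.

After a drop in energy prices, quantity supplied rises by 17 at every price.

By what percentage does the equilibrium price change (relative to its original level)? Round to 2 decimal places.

Solve the original market: 56 - 4p = 4p - 16, hence p = 9 and Q = 20.
The new curves are Qd = 56 - 4p (demand) and Qs = 4p + 1 (supply).
Setting them equal: 56 - 4p = 4p + 1 → 55 = 8p, so p = 6.875 and Q = 28.5.
%Δp = (6.875 − 9) / 9 × 100 = -23.61%.

-23.61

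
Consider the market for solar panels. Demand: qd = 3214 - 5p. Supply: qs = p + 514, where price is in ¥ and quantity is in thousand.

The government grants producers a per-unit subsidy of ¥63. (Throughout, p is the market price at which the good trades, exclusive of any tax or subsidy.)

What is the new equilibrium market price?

439.5

Initially, 3214 - 5p = p + 514, so 2700 = 6p and p = 450, q = 964.
Since sellers receive the price plus the subsidy, the effective supply curve becomes qs = p + 577.
Setting them equal: 3214 - 5p = p + 577 → 2637 = 6p, so p = 439.5 and q = 1016.5.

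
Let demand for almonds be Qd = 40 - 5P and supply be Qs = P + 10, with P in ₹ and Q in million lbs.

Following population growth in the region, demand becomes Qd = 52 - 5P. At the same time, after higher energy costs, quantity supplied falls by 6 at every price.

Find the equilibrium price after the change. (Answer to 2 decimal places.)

Solve the original market: 40 - 5P = P + 10, hence P = 5 and Q = 15.
The new curves are Qd = 52 - 5P (demand) and Qs = P + 4 (supply).
Setting them equal: 52 - 5P = P + 4 → 48 = 6P, so P = 8 and Q = 12.

8.00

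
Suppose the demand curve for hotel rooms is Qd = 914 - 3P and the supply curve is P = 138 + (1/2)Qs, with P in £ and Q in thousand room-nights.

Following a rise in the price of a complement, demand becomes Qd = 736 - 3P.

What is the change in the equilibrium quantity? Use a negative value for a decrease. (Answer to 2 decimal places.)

Solve the original market: 914 - 3P = 2P - 276, hence P = 238 and Q = 200.
After the shift, demand is Qd = 736 - 3P and supply is Qs = 2P - 276.
Clearing the new market: 736 - 3P = 2P - 276, so P = 202.4 and Q = 128.8.
ΔQ = 128.8 − 200 = -71.20.

-71.20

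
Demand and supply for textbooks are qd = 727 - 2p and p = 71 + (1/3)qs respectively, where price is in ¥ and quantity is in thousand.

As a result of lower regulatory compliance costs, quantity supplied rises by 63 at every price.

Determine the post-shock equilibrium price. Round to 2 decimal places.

Solve the original market: 727 - 2p = 3p - 213, hence p = 188 and q = 351.
The new curves are qd = 727 - 2p (demand) and qs = 3p - 150 (supply).
Equate the new curves: 727 - 2p = 3p - 150, giving 877 = 5p, p = 175.4, q = 376.2.

175.40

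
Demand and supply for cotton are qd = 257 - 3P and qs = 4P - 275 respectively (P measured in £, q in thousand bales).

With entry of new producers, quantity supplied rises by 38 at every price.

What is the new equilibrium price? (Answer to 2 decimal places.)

70.57

Solve the original market: 257 - 3P = 4P - 275, hence P = 76 and q = 29.
After the shift, demand is qd = 257 - 3P and supply is qs = 4P - 237.
New equilibrium: 257 - 3P = 4P - 237 ⇒ 494 = 7P ⇒ P = 494/7 ≈ 70.5714, q = 317/7 ≈ 45.2857.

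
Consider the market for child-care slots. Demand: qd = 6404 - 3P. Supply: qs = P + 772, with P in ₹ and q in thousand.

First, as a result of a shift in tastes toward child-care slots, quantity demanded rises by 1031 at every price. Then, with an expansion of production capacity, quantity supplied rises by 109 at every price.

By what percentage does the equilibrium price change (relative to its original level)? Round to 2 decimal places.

Solve the original market: 6404 - 3P = P + 772, hence P = 1408 and q = 2180.
The new curves are qd = 7435 - 3P (demand) and qs = P + 881 (supply).
New equilibrium: 7435 - 3P = P + 881 ⇒ 6554 = 4P ⇒ P = 1638.5, q = 2519.5.
%ΔP = (1638.5 − 1408) / 1408 × 100 = +16.37%.

+16.37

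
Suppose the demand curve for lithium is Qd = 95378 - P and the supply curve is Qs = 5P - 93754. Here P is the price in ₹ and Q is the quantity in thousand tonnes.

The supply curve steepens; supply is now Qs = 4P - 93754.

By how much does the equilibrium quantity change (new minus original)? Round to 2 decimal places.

-6304.40

Original equilibrium: 95378 - P = 5P - 93754 gives 189132 = 6P, so P = 31522 and Q = 63856.
After the shift, demand is Qd = 95378 - P and supply is Qs = 4P - 93754.
New equilibrium: 95378 - P = 4P - 93754 ⇒ 189132 = 5P ⇒ P = 37826.4, Q = 57551.6.
ΔQ = 57551.6 − 63856 = -6304.40.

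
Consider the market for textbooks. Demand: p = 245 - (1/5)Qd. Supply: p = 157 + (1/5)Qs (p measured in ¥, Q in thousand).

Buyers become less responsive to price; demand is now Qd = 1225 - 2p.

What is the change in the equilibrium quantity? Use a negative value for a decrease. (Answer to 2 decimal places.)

Before the shock: 1225 - 5p = 5p - 785 ⇒ 2010 = 10p ⇒ p = 201, Q = 220.
The new curves are Qd = 1225 - 2p (demand) and Qs = 5p - 785 (supply).
Setting them equal: 1225 - 2p = 5p - 785 → 2010 = 7p, so p = 2010/7 ≈ 287.1429 and Q = 4555/7 ≈ 650.7143.
ΔQ = 650.7143 − 220 = +430.71.

+430.71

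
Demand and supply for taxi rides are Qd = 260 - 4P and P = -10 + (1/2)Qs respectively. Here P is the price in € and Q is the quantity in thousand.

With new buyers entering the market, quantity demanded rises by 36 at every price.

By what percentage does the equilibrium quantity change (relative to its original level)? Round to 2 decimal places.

Solve the original market: 260 - 4P = 2P + 20, hence P = 40 and Q = 100.
The new curves are Qd = 296 - 4P (demand) and Qs = 2P + 20 (supply).
Equate the new curves: 296 - 4P = 2P + 20, giving 276 = 6P, P = 46, Q = 112.
%ΔQ = (112 − 100) / 100 × 100 = +12.00%.

+12.00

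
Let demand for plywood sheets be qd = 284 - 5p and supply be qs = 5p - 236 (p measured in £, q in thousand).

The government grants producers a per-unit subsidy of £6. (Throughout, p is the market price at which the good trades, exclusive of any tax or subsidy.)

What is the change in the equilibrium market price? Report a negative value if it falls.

Before the shock: 284 - 5p = 5p - 236 ⇒ 520 = 10p ⇒ p = 52, q = 24.
Since sellers receive the price plus the subsidy, the effective supply curve becomes qs = 5p - 206.
Clearing the new market: 284 - 5p = 5p - 206, so p = 49 and q = 39.
Δp = 49 − 52 = -3.

-3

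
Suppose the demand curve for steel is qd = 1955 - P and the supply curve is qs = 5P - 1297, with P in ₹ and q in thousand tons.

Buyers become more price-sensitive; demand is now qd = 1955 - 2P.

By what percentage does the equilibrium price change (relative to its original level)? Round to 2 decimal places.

Initially, 1955 - P = 5P - 1297, so 3252 = 6P and P = 542, q = 1413.
After the shift, demand is qd = 1955 - 2P and supply is qs = 5P - 1297.
New equilibrium: 1955 - 2P = 5P - 1297 ⇒ 3252 = 7P ⇒ P = 3252/7 ≈ 464.5714, q = 7181/7 ≈ 1025.8571.
%ΔP = (464.5714 − 542) / 542 × 100 = -14.29%.

-14.29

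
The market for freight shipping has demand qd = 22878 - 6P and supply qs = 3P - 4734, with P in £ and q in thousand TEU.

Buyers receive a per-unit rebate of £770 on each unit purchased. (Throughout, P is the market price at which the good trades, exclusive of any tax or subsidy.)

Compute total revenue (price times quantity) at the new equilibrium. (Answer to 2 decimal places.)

21523813.33

Original equilibrium: 22878 - 6P = 3P - 4734 gives 27612 = 9P, so P = 3068 and q = 4470.
Since buyers' out-of-pocket price is the market price minus the rebate, the effective demand curve becomes qd = 27498 - 6P.
Equate the new curves: 27498 - 6P = 3P - 4734, giving 32232 = 9P, P = 10744/3 ≈ 3581.3333, q = 6010.
New expenditure = 3581.3333 × 6010 = 21523813.33.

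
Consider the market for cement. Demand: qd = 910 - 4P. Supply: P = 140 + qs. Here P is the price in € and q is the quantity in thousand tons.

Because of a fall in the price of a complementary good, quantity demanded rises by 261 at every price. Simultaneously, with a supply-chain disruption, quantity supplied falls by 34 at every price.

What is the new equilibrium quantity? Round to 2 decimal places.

Solve the original market: 910 - 4P = P - 140, hence P = 210 and q = 70.
The new curves are qd = 1171 - 4P (demand) and qs = P - 174 (supply).
New equilibrium: 1171 - 4P = P - 174 ⇒ 1345 = 5P ⇒ P = 269, q = 95.

95.00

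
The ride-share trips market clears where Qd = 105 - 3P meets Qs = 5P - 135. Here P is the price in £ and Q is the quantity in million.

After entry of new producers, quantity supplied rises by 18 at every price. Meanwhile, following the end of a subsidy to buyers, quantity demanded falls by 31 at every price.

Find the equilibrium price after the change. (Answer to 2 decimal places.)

23.88

Initially, 105 - 3P = 5P - 135, so 240 = 8P and P = 30, Q = 15.
With the change applied: demand Qd = 74 - 3P, supply Qs = 5P - 117.
Equate the new curves: 74 - 3P = 5P - 117, giving 191 = 8P, P = 23.875, Q = 2.375.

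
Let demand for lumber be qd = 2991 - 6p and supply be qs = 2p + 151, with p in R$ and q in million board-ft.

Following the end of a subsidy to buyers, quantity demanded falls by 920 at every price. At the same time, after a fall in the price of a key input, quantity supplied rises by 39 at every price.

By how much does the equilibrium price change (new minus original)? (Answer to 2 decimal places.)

-119.88

Before the shock: 2991 - 6p = 2p + 151 ⇒ 2840 = 8p ⇒ p = 355, q = 861.
The shock moves the curves to qd = 2071 - 6p and qs = 2p + 190.
New equilibrium: 2071 - 6p = 2p + 190 ⇒ 1881 = 8p ⇒ p = 235.125, q = 660.25.
Δp = 235.125 − 355 = -119.88.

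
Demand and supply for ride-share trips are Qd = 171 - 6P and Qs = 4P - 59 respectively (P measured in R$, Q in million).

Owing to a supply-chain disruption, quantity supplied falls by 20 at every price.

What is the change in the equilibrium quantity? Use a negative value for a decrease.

-12

Before the shock: 171 - 6P = 4P - 59 ⇒ 230 = 10P ⇒ P = 23, Q = 33.
The shock moves the curves to Qd = 171 - 6P and Qs = 4P - 79.
Equate the new curves: 171 - 6P = 4P - 79, giving 250 = 10P, P = 25, Q = 21.
ΔQ = 21 − 33 = -12.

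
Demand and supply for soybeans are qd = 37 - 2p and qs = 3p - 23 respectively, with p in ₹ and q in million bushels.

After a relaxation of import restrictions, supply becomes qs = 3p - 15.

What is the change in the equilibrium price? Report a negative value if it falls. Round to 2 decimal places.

Before the shock: 37 - 2p = 3p - 23 ⇒ 60 = 5p ⇒ p = 12, q = 13.
With the change applied: demand qd = 37 - 2p, supply qs = 3p - 15.
Clearing the new market: 37 - 2p = 3p - 15, so p = 10.4 and q = 16.2.
Δp = 10.4 − 12 = -1.60.

-1.60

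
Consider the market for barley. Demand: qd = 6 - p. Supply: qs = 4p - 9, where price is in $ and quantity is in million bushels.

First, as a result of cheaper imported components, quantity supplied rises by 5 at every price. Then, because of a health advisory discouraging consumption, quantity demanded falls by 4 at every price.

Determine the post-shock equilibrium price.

1.2

Initially, 6 - p = 4p - 9, so 15 = 5p and p = 3, q = 3.
The shock moves the curves to qd = 2 - p and qs = 4p - 4.
New equilibrium: 2 - p = 4p - 4 ⇒ 6 = 5p ⇒ p = 1.2, q = 0.8.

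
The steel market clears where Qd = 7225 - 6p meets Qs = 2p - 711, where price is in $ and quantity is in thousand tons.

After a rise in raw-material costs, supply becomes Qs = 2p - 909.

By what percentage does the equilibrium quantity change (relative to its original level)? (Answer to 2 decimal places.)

Solve the original market: 7225 - 6p = 2p - 711, hence p = 992 and Q = 1273.
With the change applied: demand Qd = 7225 - 6p, supply Qs = 2p - 909.
Equate the new curves: 7225 - 6p = 2p - 909, giving 8134 = 8p, p = 1016.75, Q = 1124.5.
%ΔQ = (1124.5 − 1273) / 1273 × 100 = -11.67%.

-11.67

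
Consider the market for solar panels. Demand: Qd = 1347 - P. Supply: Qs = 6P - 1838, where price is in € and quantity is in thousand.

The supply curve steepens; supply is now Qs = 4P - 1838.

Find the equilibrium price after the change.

637

Initially, 1347 - P = 6P - 1838, so 3185 = 7P and P = 455, Q = 892.
With the change applied: demand Qd = 1347 - P, supply Qs = 4P - 1838.
New equilibrium: 1347 - P = 4P - 1838 ⇒ 3185 = 5P ⇒ P = 637, Q = 710.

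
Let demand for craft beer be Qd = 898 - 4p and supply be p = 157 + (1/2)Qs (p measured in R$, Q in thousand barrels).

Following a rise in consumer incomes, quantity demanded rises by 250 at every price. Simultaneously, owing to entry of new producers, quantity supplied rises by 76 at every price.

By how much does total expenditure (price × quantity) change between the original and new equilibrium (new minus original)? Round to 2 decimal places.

+33564.00

Initially, 898 - 4p = 2p - 314, so 1212 = 6p and p = 202, Q = 90.
After the shift, demand is Qd = 1148 - 4p and supply is Qs = 2p - 238.
New equilibrium: 1148 - 4p = 2p - 238 ⇒ 1386 = 6p ⇒ p = 231, Q = 224.
Expenditure moves from 202×90 = 18180 to 231×224 = 51744; change = +33564.00.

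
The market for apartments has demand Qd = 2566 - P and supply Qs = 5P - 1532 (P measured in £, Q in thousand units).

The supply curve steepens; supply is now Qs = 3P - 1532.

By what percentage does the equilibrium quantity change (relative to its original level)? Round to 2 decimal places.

Original equilibrium: 2566 - P = 5P - 1532 gives 4098 = 6P, so P = 683 and Q = 1883.
The shock moves the curves to Qd = 2566 - P and Qs = 3P - 1532.
Setting them equal: 2566 - P = 3P - 1532 → 4098 = 4P, so P = 1024.5 and Q = 1541.5.
%ΔQ = (1541.5 − 1883) / 1883 × 100 = -18.14%.

-18.14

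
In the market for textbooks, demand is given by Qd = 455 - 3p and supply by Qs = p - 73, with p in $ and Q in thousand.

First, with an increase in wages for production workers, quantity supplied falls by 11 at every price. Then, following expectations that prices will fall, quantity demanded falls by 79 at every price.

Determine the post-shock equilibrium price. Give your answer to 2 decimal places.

115.00

Initially, 455 - 3p = p - 73, so 528 = 4p and p = 132, Q = 59.
The new curves are Qd = 376 - 3p (demand) and Qs = p - 84 (supply).
Clearing the new market: 376 - 3p = p - 84, so p = 115 and Q = 31.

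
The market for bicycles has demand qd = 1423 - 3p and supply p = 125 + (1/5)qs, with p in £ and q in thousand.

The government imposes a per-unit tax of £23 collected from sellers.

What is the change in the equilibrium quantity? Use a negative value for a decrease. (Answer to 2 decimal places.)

-43.13

Initially, 1423 - 3p = 5p - 625, so 2048 = 8p and p = 256, q = 655.
Since sellers keep the price net of the tax, the effective supply curve becomes qs = 5p - 740.
Setting them equal: 1423 - 3p = 5p - 740 → 2163 = 8p, so p = 270.375 and q = 611.875.
Δq = 611.875 − 655 = -43.13.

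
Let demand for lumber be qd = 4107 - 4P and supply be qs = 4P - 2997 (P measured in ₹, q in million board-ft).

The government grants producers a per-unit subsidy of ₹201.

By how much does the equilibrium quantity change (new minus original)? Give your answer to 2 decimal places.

Solve the original market: 4107 - 4P = 4P - 2997, hence P = 888 and q = 555.
Since sellers receive the price plus the subsidy, the effective supply curve becomes qs = 4P - 2193.
Equate the new curves: 4107 - 4P = 4P - 2193, giving 6300 = 8P, P = 787.5, q = 957.
Δq = 957 − 555 = +402.00.

+402.00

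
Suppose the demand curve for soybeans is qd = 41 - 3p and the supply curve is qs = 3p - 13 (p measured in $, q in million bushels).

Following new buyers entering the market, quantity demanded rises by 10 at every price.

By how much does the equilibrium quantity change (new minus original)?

Solve the original market: 41 - 3p = 3p - 13, hence p = 9 and q = 14.
After the shift, demand is qd = 51 - 3p and supply is qs = 3p - 13.
Setting them equal: 51 - 3p = 3p - 13 → 64 = 6p, so p = 32/3 ≈ 10.6667 and q = 19.
Δq = 19 − 14 = +5.

+5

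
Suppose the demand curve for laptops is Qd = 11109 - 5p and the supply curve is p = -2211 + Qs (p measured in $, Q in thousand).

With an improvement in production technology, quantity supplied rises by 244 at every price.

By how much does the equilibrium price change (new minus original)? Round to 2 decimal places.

Solve the original market: 11109 - 5p = p + 2211, hence p = 1483 and Q = 3694.
The shock moves the curves to Qd = 11109 - 5p and Qs = p + 2455.
New equilibrium: 11109 - 5p = p + 2455 ⇒ 8654 = 6p ⇒ p = 4327/3 ≈ 1442.3333, Q = 11692/3 ≈ 3897.3333.
Δp = 1442.3333 − 1483 = -40.67.

-40.67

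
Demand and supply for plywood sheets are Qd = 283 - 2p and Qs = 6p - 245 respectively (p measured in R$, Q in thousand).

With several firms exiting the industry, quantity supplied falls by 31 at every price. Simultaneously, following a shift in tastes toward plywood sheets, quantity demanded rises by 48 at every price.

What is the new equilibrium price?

75.875

Before the shock: 283 - 2p = 6p - 245 ⇒ 528 = 8p ⇒ p = 66, Q = 151.
With the change applied: demand Qd = 331 - 2p, supply Qs = 6p - 276.
New equilibrium: 331 - 2p = 6p - 276 ⇒ 607 = 8p ⇒ p = 75.875, Q = 179.25.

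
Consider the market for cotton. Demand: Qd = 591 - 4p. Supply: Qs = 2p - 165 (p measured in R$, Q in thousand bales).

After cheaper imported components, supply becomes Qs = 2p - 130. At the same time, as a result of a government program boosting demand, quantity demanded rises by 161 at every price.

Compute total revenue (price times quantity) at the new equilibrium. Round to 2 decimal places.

24108.00

Initially, 591 - 4p = 2p - 165, so 756 = 6p and p = 126, Q = 87.
With the change applied: demand Qd = 752 - 4p, supply Qs = 2p - 130.
Equate the new curves: 752 - 4p = 2p - 130, giving 882 = 6p, p = 147, Q = 164.
New expenditure = 147 × 164 = 24108.00.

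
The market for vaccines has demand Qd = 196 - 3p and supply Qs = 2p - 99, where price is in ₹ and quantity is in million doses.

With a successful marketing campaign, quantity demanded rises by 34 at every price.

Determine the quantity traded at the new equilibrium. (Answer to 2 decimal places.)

32.60

Initially, 196 - 3p = 2p - 99, so 295 = 5p and p = 59, Q = 19.
After the shift, demand is Qd = 230 - 3p and supply is Qs = 2p - 99.
New equilibrium: 230 - 3p = 2p - 99 ⇒ 329 = 5p ⇒ p = 65.8, Q = 32.6.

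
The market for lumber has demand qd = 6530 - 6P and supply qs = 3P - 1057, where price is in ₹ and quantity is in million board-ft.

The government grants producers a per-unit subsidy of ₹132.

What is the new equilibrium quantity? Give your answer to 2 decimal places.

Initially, 6530 - 6P = 3P - 1057, so 7587 = 9P and P = 843, q = 1472.
Since sellers receive the price plus the subsidy, the effective supply curve becomes qs = 3P - 661.
Equate the new curves: 6530 - 6P = 3P - 661, giving 7191 = 9P, P = 799, q = 1736.

1736.00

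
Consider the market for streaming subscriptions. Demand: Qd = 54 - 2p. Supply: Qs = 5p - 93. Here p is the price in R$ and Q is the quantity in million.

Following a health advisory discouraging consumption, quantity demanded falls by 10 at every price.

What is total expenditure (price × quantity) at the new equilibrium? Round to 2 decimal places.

95.06

Solve the original market: 54 - 2p = 5p - 93, hence p = 21 and Q = 12.
The shock moves the curves to Qd = 44 - 2p and Qs = 5p - 93.
Setting them equal: 44 - 2p = 5p - 93 → 137 = 7p, so p = 137/7 ≈ 19.5714 and Q = 34/7 ≈ 4.8571.
New expenditure = 19.5714 × 4.8571 = 95.06.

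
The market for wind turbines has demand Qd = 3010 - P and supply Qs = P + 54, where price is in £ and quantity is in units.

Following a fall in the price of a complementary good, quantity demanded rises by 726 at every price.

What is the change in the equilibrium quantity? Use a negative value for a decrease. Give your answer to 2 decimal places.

+363.00

Initially, 3010 - P = P + 54, so 2956 = 2P and P = 1478, Q = 1532.
The shock moves the curves to Qd = 3736 - P and Qs = P + 54.
New equilibrium: 3736 - P = P + 54 ⇒ 3682 = 2P ⇒ P = 1841, Q = 1895.
ΔQ = 1895 − 1532 = +363.00.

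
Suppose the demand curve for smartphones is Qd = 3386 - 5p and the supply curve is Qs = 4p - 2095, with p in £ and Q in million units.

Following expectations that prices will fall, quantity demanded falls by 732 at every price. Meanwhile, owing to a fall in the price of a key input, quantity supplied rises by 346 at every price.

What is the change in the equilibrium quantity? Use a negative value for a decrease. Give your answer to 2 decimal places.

Initially, 3386 - 5p = 4p - 2095, so 5481 = 9p and p = 609, Q = 341.
The new curves are Qd = 2654 - 5p (demand) and Qs = 4p - 1749 (supply).
Equate the new curves: 2654 - 5p = 4p - 1749, giving 4403 = 9p, p = 4403/9 ≈ 489.2222, Q = 1871/9 ≈ 207.8889.
ΔQ = 207.8889 − 341 = -133.11.

-133.11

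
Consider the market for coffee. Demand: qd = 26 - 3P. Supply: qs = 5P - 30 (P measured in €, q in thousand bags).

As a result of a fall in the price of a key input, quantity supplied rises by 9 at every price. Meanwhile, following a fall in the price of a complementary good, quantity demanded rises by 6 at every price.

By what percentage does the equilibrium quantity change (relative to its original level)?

+142.5

Solve the original market: 26 - 3P = 5P - 30, hence P = 7 and q = 5.
The shock moves the curves to qd = 32 - 3P and qs = 5P - 21.
New equilibrium: 32 - 3P = 5P - 21 ⇒ 53 = 8P ⇒ P = 6.625, q = 12.125.
%Δq = (12.125 − 5) / 5 × 100 = +142.5%.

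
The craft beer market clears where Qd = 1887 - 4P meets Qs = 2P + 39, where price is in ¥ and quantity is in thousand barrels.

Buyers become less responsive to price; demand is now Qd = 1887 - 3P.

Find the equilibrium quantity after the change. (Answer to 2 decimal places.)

Before the shock: 1887 - 4P = 2P + 39 ⇒ 1848 = 6P ⇒ P = 308, Q = 655.
The shock moves the curves to Qd = 1887 - 3P and Qs = 2P + 39.
Equate the new curves: 1887 - 3P = 2P + 39, giving 1848 = 5P, P = 369.6, Q = 778.2.

778.20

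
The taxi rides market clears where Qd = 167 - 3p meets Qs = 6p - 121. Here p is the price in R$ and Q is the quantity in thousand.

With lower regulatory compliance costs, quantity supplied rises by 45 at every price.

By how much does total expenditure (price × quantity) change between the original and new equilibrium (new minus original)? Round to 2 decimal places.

Original equilibrium: 167 - 3p = 6p - 121 gives 288 = 9p, so p = 32 and Q = 71.
After the shift, demand is Qd = 167 - 3p and supply is Qs = 6p - 76.
Setting them equal: 167 - 3p = 6p - 76 → 243 = 9p, so p = 27 and Q = 86.
Expenditure moves from 32×71 = 2272 to 27×86 = 2322; change = +50.00.

+50.00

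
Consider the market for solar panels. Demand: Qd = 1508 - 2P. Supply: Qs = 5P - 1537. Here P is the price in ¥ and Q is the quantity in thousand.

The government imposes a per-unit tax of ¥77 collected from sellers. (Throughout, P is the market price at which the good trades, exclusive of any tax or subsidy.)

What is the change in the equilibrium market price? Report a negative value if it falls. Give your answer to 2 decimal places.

Before the shock: 1508 - 2P = 5P - 1537 ⇒ 3045 = 7P ⇒ P = 435, Q = 638.
Since sellers keep the price net of the tax, the effective supply curve becomes Qs = 5P - 1922.
Setting them equal: 1508 - 2P = 5P - 1922 → 3430 = 7P, so P = 490 and Q = 528.
ΔP = 490 − 435 = +55.00.

+55.00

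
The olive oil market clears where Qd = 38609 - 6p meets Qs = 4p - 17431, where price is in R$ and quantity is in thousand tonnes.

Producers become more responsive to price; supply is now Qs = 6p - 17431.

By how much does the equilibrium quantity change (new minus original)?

Initially, 38609 - 6p = 4p - 17431, so 56040 = 10p and p = 5604, Q = 4985.
The new curves are Qd = 38609 - 6p (demand) and Qs = 6p - 17431 (supply).
Clearing the new market: 38609 - 6p = 6p - 17431, so p = 4670 and Q = 10589.
ΔQ = 10589 − 4985 = +5604.

+5604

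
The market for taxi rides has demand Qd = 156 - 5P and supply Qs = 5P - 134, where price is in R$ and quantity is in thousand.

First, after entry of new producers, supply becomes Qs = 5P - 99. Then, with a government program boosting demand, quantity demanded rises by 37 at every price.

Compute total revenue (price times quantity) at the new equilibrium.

1372.4

Solve the original market: 156 - 5P = 5P - 134, hence P = 29 and Q = 11.
The shock moves the curves to Qd = 193 - 5P and Qs = 5P - 99.
Setting them equal: 193 - 5P = 5P - 99 → 292 = 10P, so P = 29.2 and Q = 47.
New expenditure = 29.2 × 47 = 1372.4.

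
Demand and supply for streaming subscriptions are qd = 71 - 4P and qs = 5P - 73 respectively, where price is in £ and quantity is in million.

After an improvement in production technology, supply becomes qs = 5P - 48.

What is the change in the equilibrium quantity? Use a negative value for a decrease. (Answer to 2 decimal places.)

+11.11

Original equilibrium: 71 - 4P = 5P - 73 gives 144 = 9P, so P = 16 and q = 7.
After the shift, demand is qd = 71 - 4P and supply is qs = 5P - 48.
Equate the new curves: 71 - 4P = 5P - 48, giving 119 = 9P, P = 119/9 ≈ 13.2222, q = 163/9 ≈ 18.1111.
Δq = 18.1111 − 7 = +11.11.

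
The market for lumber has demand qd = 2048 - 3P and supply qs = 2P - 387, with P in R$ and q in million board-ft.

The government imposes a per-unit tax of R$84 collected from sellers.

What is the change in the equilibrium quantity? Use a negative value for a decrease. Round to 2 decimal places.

Solve the original market: 2048 - 3P = 2P - 387, hence P = 487 and q = 587.
Since sellers keep the price net of the tax, the effective supply curve becomes qs = 2P - 555.
Clearing the new market: 2048 - 3P = 2P - 555, so P = 520.6 and q = 486.2.
Δq = 486.2 − 587 = -100.80.

-100.80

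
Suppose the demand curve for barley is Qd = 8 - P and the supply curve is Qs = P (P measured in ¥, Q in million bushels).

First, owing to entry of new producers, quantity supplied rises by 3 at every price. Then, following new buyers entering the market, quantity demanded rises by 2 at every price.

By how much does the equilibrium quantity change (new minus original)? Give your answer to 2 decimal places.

+2.50

Original equilibrium: 8 - P = P gives 8 = 2P, so P = 4 and Q = 4.
With the change applied: demand Qd = 10 - P, supply Qs = P + 3.
New equilibrium: 10 - P = P + 3 ⇒ 7 = 2P ⇒ P = 3.5, Q = 6.5.
ΔQ = 6.5 − 4 = +2.50.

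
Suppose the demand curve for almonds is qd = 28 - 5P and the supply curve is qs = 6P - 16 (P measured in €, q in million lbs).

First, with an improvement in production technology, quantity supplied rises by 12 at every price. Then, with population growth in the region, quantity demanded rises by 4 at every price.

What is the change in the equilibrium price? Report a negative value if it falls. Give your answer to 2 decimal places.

Before the shock: 28 - 5P = 6P - 16 ⇒ 44 = 11P ⇒ P = 4, q = 8.
The shock moves the curves to qd = 32 - 5P and qs = 6P - 4.
New equilibrium: 32 - 5P = 6P - 4 ⇒ 36 = 11P ⇒ P = 36/11 ≈ 3.2727, q = 172/11 ≈ 15.6364.
ΔP = 3.2727 − 4 = -0.73.

-0.73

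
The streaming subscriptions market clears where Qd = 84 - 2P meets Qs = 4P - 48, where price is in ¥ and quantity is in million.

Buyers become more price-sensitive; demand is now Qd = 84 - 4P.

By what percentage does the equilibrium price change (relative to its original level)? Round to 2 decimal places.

Solve the original market: 84 - 2P = 4P - 48, hence P = 22 and Q = 40.
The new curves are Qd = 84 - 4P (demand) and Qs = 4P - 48 (supply).
Clearing the new market: 84 - 4P = 4P - 48, so P = 16.5 and Q = 18.
%ΔP = (16.5 − 22) / 22 × 100 = -25.00%.

-25.00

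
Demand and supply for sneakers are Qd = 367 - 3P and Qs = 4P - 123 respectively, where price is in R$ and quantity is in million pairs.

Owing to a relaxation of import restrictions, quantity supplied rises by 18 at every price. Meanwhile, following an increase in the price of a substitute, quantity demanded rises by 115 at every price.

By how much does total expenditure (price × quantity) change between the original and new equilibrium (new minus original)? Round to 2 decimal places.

Original equilibrium: 367 - 3P = 4P - 123 gives 490 = 7P, so P = 70 and Q = 157.
With the change applied: demand Qd = 482 - 3P, supply Qs = 4P - 105.
Setting them equal: 482 - 3P = 4P - 105 → 587 = 7P, so P = 587/7 ≈ 83.8571 and Q = 1613/7 ≈ 230.4286.
Expenditure moves from 70×157 = 10990 to 83.8571×230.4286 = 19323.0816; change = +8333.08.

+8333.08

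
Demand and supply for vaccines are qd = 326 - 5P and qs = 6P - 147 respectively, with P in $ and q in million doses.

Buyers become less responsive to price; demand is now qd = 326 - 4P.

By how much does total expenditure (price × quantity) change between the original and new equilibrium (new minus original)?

Original equilibrium: 326 - 5P = 6P - 147 gives 473 = 11P, so P = 43 and q = 111.
The new curves are qd = 326 - 4P (demand) and qs = 6P - 147 (supply).
Equate the new curves: 326 - 4P = 6P - 147, giving 473 = 10P, P = 47.3, q = 136.8.
Expenditure moves from 43×111 = 4773 to 47.3×136.8 = 6470.64; change = +1697.64.

+1697.64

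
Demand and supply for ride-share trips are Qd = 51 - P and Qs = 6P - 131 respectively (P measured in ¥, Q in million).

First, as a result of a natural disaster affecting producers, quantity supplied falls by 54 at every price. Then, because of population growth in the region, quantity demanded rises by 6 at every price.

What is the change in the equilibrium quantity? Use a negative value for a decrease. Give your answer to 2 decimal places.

-2.57

Initially, 51 - P = 6P - 131, so 182 = 7P and P = 26, Q = 25.
The shock moves the curves to Qd = 57 - P and Qs = 6P - 185.
New equilibrium: 57 - P = 6P - 185 ⇒ 242 = 7P ⇒ P = 242/7 ≈ 34.5714, Q = 157/7 ≈ 22.4286.
ΔQ = 22.4286 − 25 = -2.57.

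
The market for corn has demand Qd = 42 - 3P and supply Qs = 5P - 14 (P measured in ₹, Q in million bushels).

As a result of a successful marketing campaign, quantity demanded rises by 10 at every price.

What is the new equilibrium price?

Original equilibrium: 42 - 3P = 5P - 14 gives 56 = 8P, so P = 7 and Q = 21.
After the shift, demand is Qd = 52 - 3P and supply is Qs = 5P - 14.
Setting them equal: 52 - 3P = 5P - 14 → 66 = 8P, so P = 8.25 and Q = 27.25.

8.25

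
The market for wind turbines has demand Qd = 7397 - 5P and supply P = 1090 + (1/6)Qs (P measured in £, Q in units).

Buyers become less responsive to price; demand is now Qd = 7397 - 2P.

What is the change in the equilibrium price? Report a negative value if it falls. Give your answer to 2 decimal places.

+475.13

Original equilibrium: 7397 - 5P = 6P - 6540 gives 13937 = 11P, so P = 1267 and Q = 1062.
With the change applied: demand Qd = 7397 - 2P, supply Qs = 6P - 6540.
Clearing the new market: 7397 - 2P = 6P - 6540, so P = 1742.125 and Q = 3912.75.
ΔP = 1742.125 − 1267 = +475.13.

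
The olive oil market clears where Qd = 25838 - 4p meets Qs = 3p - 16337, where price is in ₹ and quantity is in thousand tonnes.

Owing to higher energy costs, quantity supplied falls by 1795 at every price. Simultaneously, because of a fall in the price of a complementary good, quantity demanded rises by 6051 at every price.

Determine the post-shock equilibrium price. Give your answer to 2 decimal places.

Original equilibrium: 25838 - 4p = 3p - 16337 gives 42175 = 7p, so p = 6025 and Q = 1738.
After the shift, demand is Qd = 31889 - 4p and supply is Qs = 3p - 18132.
Setting them equal: 31889 - 4p = 3p - 18132 → 50021 = 7p, so p = 50021/7 ≈ 7145.8571 and Q = 23139/7 ≈ 3305.5714.

7145.86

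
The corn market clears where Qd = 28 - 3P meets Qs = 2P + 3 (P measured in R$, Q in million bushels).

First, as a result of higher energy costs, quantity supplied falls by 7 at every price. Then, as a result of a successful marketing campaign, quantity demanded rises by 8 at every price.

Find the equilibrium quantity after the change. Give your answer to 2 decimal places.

12.00

Original equilibrium: 28 - 3P = 2P + 3 gives 25 = 5P, so P = 5 and Q = 13.
The new curves are Qd = 36 - 3P (demand) and Qs = 2P - 4 (supply).
New equilibrium: 36 - 3P = 2P - 4 ⇒ 40 = 5P ⇒ P = 8, Q = 12.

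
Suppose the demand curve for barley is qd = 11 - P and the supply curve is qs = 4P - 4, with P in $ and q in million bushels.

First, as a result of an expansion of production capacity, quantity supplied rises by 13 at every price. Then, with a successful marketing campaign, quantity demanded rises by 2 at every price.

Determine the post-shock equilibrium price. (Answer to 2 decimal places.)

Initially, 11 - P = 4P - 4, so 15 = 5P and P = 3, q = 8.
With the change applied: demand qd = 13 - P, supply qs = 4P + 9.
Setting them equal: 13 - P = 4P + 9 → 4 = 5P, so P = 0.8 and q = 12.2.

0.80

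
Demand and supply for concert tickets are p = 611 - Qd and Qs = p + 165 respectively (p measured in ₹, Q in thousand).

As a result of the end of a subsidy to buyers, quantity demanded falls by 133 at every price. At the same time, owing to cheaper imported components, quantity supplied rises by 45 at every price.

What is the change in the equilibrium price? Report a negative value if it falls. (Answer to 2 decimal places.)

-89.00

Solve the original market: 611 - p = p + 165, hence p = 223 and Q = 388.
After the shift, demand is Qd = 478 - p and supply is Qs = p + 210.
New equilibrium: 478 - p = p + 210 ⇒ 268 = 2p ⇒ p = 134, Q = 344.
Δp = 134 − 223 = -89.00.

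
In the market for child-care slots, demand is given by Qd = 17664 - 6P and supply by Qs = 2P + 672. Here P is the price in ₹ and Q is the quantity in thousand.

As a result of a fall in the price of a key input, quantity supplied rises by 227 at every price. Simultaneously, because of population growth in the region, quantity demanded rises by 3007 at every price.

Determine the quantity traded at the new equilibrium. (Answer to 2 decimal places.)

Solve the original market: 17664 - 6P = 2P + 672, hence P = 2124 and Q = 4920.
After the shift, demand is Qd = 20671 - 6P and supply is Qs = 2P + 899.
Setting them equal: 20671 - 6P = 2P + 899 → 19772 = 8P, so P = 2471.5 and Q = 5842.

5842.00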